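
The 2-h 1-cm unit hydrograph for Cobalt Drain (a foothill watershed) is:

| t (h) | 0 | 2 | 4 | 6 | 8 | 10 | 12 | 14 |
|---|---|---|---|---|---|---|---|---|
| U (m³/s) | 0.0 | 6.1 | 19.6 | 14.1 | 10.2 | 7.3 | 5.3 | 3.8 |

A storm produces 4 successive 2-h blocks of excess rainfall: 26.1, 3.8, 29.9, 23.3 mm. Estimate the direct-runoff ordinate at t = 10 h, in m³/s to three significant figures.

By discrete convolution, Q_j = Σ (P_i / 10 mm) · U_{j−i}.
At t = 10 h (j=5): Q = (26.1/10)·7.3 + (3.8/10)·10.2 + (29.9/10)·14.1 + (23.3/10)·19.6 = 111 m³/s.

Q ≈ 111 m³/s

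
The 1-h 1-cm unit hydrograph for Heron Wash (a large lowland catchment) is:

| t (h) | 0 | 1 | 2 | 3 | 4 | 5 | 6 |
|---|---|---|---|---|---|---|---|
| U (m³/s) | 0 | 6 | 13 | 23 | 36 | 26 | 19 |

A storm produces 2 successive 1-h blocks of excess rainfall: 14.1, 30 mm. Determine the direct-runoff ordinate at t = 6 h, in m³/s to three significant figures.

Q ≈ 105 m³/s

By discrete convolution, Q_j = Σ (P_i / 10 mm) · U_{j−i}.
At t = 6 h (j=6): Q = (14.1/10)·19 + (30/10)·26 = 105 m³/s.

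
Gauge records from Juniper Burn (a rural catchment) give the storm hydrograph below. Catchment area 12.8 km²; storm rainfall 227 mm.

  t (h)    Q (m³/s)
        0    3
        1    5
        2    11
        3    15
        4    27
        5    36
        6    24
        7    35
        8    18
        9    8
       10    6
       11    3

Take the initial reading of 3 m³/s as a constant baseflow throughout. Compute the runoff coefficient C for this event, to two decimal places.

ΣQ_DR = 155.0 m³/s; V = ΣQ_DR·Δt = 5.580 × 10^5 m³.
Runoff depth d = V / A = 43.59 mm.
C = d / P = 43.59 / 227 = 0.19.

C ≈ 0.19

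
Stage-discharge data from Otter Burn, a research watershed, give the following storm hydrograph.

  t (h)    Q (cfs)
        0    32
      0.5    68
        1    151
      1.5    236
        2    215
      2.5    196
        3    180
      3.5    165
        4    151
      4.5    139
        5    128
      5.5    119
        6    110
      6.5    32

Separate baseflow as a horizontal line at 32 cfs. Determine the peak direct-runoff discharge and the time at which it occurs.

Subtracting baseflow gives direct-runoff ordinates: 0.0, 36.0, 119.0, 204.0, 183.0, 164.0, 148.0, 133.0, 119.0, 107.0, 96.0, 87.0, 78.0, 0.0 cfs.
The maximum is 204.0 cfs, occurring at the reading for t = 1.5 h.

Q_p = 204.0 cfs at t = 1.5 h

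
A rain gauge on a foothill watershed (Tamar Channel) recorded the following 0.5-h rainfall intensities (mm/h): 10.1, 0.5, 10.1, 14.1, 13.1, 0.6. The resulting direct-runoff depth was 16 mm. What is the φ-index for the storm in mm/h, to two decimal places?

Only the 4 blocks with intensity above φ contribute runoff: 10.1, 10.1, 14.1, 13.1 mm/h.
Σ(I−φ)·Δt = d  ⇒  (10.1+10.1+14.1+13.1 − 4φ)·0.5 = 16
φ = (47.40 − 16/0.5) / 4 = 3.85 mm/h.

φ ≈ 3.85 mm/h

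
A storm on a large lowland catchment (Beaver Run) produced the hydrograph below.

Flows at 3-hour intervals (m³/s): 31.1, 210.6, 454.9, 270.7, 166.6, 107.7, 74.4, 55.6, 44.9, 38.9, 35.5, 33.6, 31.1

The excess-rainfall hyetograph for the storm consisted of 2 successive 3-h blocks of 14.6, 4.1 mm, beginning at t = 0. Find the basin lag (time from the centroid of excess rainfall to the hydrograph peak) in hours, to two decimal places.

t_L ≈ 3.84 h

Centroid of excess rainfall: t_c = Σ P_i·t̄_i / ΣP_i = 2.1578 h (block centres at 1.5, 4.5 h).
Hydrograph peak occurs at t = 6 h, so basin lag t_L = 6 − 2.1578 = 3.84 h.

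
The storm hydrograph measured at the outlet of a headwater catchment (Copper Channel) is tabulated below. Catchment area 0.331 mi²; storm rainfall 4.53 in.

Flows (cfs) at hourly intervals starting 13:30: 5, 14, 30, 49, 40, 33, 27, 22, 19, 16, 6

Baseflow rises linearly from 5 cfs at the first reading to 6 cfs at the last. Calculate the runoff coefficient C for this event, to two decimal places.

ΣQ_DR = 200.5 cfs; V = ΣQ_DR·Δt = 7.218 × 10^5 ft³.
Runoff depth d = V / A = 0.9386 in.
C = d / P = 0.9386 / 4.53 = 0.21.

C ≈ 0.21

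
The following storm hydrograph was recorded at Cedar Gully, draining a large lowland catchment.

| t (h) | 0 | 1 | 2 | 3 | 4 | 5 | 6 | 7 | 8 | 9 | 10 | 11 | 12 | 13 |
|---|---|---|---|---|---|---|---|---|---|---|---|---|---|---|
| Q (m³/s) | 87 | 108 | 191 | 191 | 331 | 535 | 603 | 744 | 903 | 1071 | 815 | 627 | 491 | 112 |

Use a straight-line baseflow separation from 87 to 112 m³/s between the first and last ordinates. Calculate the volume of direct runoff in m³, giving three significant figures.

V ≈ 1.95 × 10^7 m³

Direct-runoff ordinates (Q − Q_b): 0.00, 19.08, 100.15, 98.23, 236.31, 438.38, 504.46, 643.54, 800.62, 966.69, 708.77, 518.85, 380.92, 0.00 m³/s.
ΣQ_DR = 5416 m³/s.
With Δt = 1 h = 3600 s, V = ΣQ_DR · Δt = 5416 × 3600 = 1.95 × 10^7 m³.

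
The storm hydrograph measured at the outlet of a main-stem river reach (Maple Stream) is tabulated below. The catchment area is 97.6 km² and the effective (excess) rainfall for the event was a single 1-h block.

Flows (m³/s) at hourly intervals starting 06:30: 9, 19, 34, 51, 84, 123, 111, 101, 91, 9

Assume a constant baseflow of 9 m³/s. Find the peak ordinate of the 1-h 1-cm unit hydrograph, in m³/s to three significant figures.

Direct runoff: 0.0, 10.0, 25.0, 42.0, 75.0, 114.0, 102.0, 92.0, 82.0, 0.0 m³/s; ΣQ_DR = 542.0 m³/s, peak = 114.0 m³/s.
Runoff depth d = ΣQ_DR·Δt / A = 542.0 × 3600 / (97.6 km²) = 19.99 mm.
The 1-cm UH is the DRH scaled by (10 mm)/d, so U_p = 114.0 × 10/19.99 = 57.0 m³/s.

U_p ≈ 57.0 m³/s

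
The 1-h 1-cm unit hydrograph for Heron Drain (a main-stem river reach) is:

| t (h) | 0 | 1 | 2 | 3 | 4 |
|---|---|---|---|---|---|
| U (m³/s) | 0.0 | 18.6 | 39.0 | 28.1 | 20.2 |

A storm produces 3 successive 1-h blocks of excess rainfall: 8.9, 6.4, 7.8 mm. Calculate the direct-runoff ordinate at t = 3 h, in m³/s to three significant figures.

Q ≈ 64.5 m³/s

By discrete convolution, Q_j = Σ (P_i / 10 mm) · U_{j−i}.
At t = 3 h (j=3): Q = (8.9/10)·28.1 + (6.4/10)·39.0 + (7.8/10)·18.6 = 64.5 m³/s.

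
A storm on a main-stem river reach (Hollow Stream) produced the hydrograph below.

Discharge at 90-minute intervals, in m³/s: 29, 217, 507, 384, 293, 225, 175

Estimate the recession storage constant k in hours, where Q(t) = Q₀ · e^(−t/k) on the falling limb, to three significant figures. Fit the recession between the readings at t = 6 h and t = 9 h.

On the falling limb, Q drops from 293 to 175 m³/s between t = 6 h and t = 9 h (Δt = 3 h).
k = −Δt / ln(Q₂/Q₁) = −3 / ln(175/293) = 5.82 h.

k ≈ 5.82 h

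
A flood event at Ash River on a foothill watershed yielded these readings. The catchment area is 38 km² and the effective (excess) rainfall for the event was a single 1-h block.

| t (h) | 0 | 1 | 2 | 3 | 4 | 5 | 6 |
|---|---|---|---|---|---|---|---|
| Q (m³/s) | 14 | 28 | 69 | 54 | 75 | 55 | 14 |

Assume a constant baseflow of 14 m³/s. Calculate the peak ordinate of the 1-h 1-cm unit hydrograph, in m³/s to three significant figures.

Direct runoff: 0.0, 14.0, 55.0, 40.0, 61.0, 41.0, 0.0 m³/s; ΣQ_DR = 211.0 m³/s, peak = 61.0 m³/s.
Runoff depth d = ΣQ_DR·Δt / A = 211.0 × 3600 / (38 km²) = 19.99 mm.
The 1-cm UH is the DRH scaled by (10 mm)/d, so U_p = 61.0 × 10/19.99 = 30.5 m³/s.

U_p ≈ 30.5 m³/s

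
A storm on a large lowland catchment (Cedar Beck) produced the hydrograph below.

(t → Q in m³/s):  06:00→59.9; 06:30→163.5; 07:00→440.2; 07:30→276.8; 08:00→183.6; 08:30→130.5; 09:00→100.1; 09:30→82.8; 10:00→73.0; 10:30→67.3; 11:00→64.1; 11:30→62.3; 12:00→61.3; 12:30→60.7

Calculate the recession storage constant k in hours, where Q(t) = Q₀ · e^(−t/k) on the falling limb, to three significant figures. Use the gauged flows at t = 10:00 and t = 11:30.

k ≈ 9.46 h

On the falling limb, Q drops from 73.0 to 62.3 m³/s between t = 10:00 and t = 11:30 (Δt = 1.5 h).
k = −Δt / ln(Q₂/Q₁) = −1.5 / ln(62.3/73.0) = 9.46 h.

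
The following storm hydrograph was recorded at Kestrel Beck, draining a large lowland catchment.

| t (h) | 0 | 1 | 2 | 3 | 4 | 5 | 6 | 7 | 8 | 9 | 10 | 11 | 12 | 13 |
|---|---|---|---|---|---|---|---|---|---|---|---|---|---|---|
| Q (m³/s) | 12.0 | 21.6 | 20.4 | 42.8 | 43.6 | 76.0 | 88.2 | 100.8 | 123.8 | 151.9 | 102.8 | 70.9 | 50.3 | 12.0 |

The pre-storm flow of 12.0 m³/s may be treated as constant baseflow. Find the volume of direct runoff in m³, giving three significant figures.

V ≈ 2.70 × 10^6 m³

Direct-runoff ordinates (Q − Q_b): 0.0, 9.6, 8.4, 30.8, 31.6, 64.0, 76.2, 88.8, 111.8, 139.9, 90.8, 58.9, 38.3, 0.0 m³/s.
ΣQ_DR = 749.1 m³/s.
With Δt = 1 h = 3600 s, V = ΣQ_DR · Δt = 749.1 × 3600 = 2.70 × 10^6 m³.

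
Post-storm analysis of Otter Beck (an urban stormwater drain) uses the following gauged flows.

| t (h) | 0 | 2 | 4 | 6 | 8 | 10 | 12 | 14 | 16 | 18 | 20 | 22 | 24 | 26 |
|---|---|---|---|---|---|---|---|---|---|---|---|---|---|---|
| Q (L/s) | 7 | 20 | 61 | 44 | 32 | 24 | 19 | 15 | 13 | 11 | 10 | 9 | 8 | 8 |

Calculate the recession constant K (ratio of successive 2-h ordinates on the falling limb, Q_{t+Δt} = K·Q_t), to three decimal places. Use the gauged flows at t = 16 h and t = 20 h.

K ≈ 0.877

Using the recession-limb readings at t = 16 h and t = 20 h: Q falls from 13 to 10 L/s over 2 intervals.
K = (Q₂/Q₁)^(1/2) = (10/13)^(1/2) = 0.877.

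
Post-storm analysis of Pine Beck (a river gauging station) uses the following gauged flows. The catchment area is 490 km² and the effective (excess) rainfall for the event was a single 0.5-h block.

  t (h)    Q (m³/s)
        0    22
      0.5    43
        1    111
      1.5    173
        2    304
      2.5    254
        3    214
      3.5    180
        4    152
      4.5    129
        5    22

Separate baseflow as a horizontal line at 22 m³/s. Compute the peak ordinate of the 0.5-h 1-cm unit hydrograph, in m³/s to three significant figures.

Direct runoff: 0.0, 21.0, 89.0, 151.0, 282.0, 232.0, 192.0, 158.0, 130.0, 107.0, 0.0 m³/s; ΣQ_DR = 1362 m³/s, peak = 282.0 m³/s.
Runoff depth d = ΣQ_DR·Δt / A = 1362 × 1800 / (490 km²) = 5.003 mm.
The 1-cm UH is the DRH scaled by (10 mm)/d, so U_p = 282.0 × 10/5.003 = 564 m³/s.

U_p ≈ 564 m³/s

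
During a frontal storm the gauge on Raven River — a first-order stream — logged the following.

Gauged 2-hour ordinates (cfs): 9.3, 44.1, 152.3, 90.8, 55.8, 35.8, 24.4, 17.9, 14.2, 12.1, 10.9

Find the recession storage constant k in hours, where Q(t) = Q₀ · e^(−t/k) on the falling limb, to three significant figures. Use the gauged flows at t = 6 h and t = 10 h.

On the falling limb, Q drops from 90.8 to 35.8 cfs between t = 6 h and t = 10 h (Δt = 4 h).
k = −Δt / ln(Q₂/Q₁) = −4 / ln(35.8/90.8) = 4.30 h.

k ≈ 4.30 h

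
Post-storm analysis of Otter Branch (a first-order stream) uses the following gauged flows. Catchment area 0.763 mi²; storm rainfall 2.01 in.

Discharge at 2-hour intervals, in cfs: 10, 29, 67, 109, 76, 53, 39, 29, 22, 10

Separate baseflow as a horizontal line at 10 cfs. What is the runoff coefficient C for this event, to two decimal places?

C ≈ 0.70

ΣQ_DR = 344.0 cfs; V = ΣQ_DR·Δt = 2.477 × 10^6 ft³.
Runoff depth d = V / A = 1.397 in.
C = d / P = 1.397 / 2.01 = 0.70.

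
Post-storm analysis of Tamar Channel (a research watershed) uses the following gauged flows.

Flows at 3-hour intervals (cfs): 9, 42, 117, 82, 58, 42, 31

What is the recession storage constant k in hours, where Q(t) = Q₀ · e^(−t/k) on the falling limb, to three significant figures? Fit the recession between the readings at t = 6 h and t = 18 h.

k ≈ 9.03 h

On the falling limb, Q drops from 117 to 31 cfs between t = 6 h and t = 18 h (Δt = 12 h).
k = −Δt / ln(Q₂/Q₁) = −12 / ln(31/117) = 9.03 h.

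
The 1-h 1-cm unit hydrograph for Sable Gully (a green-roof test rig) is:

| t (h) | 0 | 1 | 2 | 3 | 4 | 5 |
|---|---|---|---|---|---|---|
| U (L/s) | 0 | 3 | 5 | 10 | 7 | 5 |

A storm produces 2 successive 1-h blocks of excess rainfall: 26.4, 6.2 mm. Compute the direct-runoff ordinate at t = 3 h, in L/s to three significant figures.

By discrete convolution, Q_j = Σ (P_i / 10 mm) · U_{j−i}.
At t = 3 h (j=3): Q = (26.4/10)·10 + (6.2/10)·5 = 29.5 L/s.

Q ≈ 29.5 L/s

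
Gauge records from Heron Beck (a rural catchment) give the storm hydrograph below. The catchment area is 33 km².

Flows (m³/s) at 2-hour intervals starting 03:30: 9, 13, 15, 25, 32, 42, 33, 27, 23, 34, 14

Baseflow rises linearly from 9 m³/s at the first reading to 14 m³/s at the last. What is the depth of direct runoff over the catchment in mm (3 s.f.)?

Direct runoff: 0.00, 3.50, 5.00, 14.50, 21.00, 30.50, 21.00, 14.50, 10.00, 20.50, 0.00 m³/s; ΣQ_DR = 140.5 m³/s.
V = ΣQ_DR · Δt = 140.5 × 7200 s = 1.012 × 10^6 m³.
Over A = 33 km², depth = V / A = 30.7 mm.

d ≈ 30.7 mm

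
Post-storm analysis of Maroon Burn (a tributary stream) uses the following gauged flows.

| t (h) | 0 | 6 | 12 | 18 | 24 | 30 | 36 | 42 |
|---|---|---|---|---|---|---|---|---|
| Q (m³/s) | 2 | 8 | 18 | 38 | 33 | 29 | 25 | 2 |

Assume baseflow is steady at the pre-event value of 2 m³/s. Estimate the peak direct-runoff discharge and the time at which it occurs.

Subtracting baseflow gives direct-runoff ordinates: 0.0, 6.0, 16.0, 36.0, 31.0, 27.0, 23.0, 0.0 m³/s.
The maximum is 36.0 m³/s, occurring at the reading for t = 18 h.

Q_p = 36.0 m³/s at t = 18 h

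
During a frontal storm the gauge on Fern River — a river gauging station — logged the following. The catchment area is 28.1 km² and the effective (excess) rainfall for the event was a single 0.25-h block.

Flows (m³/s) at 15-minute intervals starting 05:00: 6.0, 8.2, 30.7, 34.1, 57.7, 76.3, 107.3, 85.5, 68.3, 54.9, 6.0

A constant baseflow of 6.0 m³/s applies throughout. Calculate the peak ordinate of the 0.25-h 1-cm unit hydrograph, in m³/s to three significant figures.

U_p ≈ 67.4 m³/s

Direct runoff: 0.0, 2.2, 24.7, 28.1, 51.7, 70.3, 101.3, 79.5, 62.3, 48.9, 0.0 m³/s; ΣQ_DR = 469.0 m³/s, peak = 101.3 m³/s.
Runoff depth d = ΣQ_DR·Δt / A = 469.0 × 900 / (28.1 km²) = 15.02 mm.
The 1-cm UH is the DRH scaled by (10 mm)/d, so U_p = 101.3 × 10/15.02 = 67.4 m³/s.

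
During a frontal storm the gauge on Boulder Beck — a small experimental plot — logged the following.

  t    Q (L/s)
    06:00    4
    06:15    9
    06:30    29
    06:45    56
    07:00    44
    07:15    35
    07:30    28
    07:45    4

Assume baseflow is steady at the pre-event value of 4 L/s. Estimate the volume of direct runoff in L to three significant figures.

V ≈ 1.59 × 10^5 L

Direct-runoff ordinates (Q − Q_b): 0.0, 5.0, 25.0, 52.0, 40.0, 31.0, 24.0, 0.0 L/s.
ΣQ_DR = 177.0 L/s.
With Δt = 0.25 h = 900 s, V = ΣQ_DR · Δt = 177.0 × 900 = 1.59 × 10^5 L.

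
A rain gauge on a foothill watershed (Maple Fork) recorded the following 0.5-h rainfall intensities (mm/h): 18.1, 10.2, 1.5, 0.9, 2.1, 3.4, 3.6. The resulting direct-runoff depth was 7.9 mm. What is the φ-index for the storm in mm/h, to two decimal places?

Only the 2 blocks with intensity above φ contribute runoff: 18.1, 10.2 mm/h.
Σ(I−φ)·Δt = d  ⇒  (18.1+10.2 − 2φ)·0.5 = 7.9
φ = (28.30 − 7.9/0.5) / 2 = 6.25 mm/h.

φ ≈ 6.25 mm/h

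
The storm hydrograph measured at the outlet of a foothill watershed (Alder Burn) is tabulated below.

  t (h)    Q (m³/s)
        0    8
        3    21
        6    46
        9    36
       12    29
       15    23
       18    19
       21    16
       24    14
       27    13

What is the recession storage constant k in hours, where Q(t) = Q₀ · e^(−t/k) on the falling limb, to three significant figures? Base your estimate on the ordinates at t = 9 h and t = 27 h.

k ≈ 17.7 h

On the falling limb, Q drops from 36 to 13 m³/s between t = 9 h and t = 27 h (Δt = 18 h).
k = −Δt / ln(Q₂/Q₁) = −18 / ln(13/36) = 17.7 h.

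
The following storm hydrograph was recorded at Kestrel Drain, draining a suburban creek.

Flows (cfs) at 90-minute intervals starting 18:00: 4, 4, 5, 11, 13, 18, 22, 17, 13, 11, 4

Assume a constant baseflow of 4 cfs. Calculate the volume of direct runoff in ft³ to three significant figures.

V ≈ 4.21 × 10^5 ft³

Direct-runoff ordinates (Q − Q_b): 0.0, 0.0, 1.0, 7.0, 9.0, 14.0, 18.0, 13.0, 9.0, 7.0, 0.0 cfs.
ΣQ_DR = 78.00 cfs.
With Δt = 1.5 h = 5400 s, V = ΣQ_DR · Δt = 78.00 × 5400 = 4.21 × 10^5 ft³.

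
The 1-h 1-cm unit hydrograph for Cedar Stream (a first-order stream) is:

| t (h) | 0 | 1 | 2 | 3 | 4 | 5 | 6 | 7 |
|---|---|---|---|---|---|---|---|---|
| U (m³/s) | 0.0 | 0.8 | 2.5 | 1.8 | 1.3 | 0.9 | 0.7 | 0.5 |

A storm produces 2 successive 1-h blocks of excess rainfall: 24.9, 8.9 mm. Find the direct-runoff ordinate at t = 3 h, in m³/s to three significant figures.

By discrete convolution, Q_j = Σ (P_i / 10 mm) · U_{j−i}.
At t = 3 h (j=3): Q = (24.9/10)·1.8 + (8.9/10)·2.5 = 6.71 m³/s.

Q ≈ 6.71 m³/s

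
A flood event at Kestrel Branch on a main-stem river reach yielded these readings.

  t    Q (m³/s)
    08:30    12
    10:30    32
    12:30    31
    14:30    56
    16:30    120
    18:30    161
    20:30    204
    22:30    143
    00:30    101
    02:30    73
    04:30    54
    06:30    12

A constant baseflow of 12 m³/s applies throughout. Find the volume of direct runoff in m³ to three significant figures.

V ≈ 6.16 × 10^6 m³

Direct-runoff ordinates (Q − Q_b): 0.0, 20.0, 19.0, 44.0, 108.0, 149.0, 192.0, 131.0, 89.0, 61.0, 42.0, 0.0 m³/s.
ΣQ_DR = 855.0 m³/s.
With Δt = 2 h = 7200 s, V = ΣQ_DR · Δt = 855.0 × 7200 = 6.16 × 10^6 m³.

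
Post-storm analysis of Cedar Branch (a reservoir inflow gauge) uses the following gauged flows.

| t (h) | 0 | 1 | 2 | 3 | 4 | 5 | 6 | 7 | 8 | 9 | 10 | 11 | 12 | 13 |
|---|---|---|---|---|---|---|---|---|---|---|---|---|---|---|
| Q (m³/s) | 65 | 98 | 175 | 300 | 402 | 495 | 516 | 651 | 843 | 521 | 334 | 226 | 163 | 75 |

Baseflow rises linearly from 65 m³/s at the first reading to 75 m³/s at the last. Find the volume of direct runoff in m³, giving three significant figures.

V ≈ 1.40 × 10^7 m³

Direct-runoff ordinates (Q − Q_b): 0.00, 32.23, 108.46, 232.69, 333.92, 426.15, 446.38, 580.62, 771.85, 449.08, 261.31, 152.54, 88.77, 0.00 m³/s.
ΣQ_DR = 3884 m³/s.
With Δt = 1 h = 3600 s, V = ΣQ_DR · Δt = 3884 × 3600 = 1.40 × 10^7 m³.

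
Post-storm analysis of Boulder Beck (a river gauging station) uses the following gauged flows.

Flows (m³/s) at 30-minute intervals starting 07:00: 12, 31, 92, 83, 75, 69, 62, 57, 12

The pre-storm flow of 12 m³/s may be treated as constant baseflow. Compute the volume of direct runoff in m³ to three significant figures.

V ≈ 6.93 × 10^5 m³

Direct-runoff ordinates (Q − Q_b): 0.0, 19.0, 80.0, 71.0, 63.0, 57.0, 50.0, 45.0, 0.0 m³/s.
ΣQ_DR = 385.0 m³/s.
With Δt = 0.5 h = 1800 s, V = ΣQ_DR · Δt = 385.0 × 1800 = 6.93 × 10^5 m³.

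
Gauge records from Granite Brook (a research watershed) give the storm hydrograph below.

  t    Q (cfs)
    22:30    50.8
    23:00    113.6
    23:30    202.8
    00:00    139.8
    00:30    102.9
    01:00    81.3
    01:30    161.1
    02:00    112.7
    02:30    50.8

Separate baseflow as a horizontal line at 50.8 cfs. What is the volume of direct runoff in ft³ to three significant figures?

V ≈ 1.01 × 10^6 ft³

Direct-runoff ordinates (Q − Q_b): 0.0, 62.8, 152.0, 89.0, 52.1, 30.5, 110.3, 61.9, 0.0 cfs.
ΣQ_DR = 558.6 cfs.
With Δt = 0.5 h = 1800 s, V = ΣQ_DR · Δt = 558.6 × 1800 = 1.01 × 10^6 ft³.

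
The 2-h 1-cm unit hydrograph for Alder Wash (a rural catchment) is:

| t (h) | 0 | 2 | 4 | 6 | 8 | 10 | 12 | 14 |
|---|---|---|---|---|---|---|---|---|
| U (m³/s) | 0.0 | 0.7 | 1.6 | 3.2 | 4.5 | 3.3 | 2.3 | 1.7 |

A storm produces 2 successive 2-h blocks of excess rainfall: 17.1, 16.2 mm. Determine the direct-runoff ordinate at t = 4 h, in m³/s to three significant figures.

Q ≈ 3.87 m³/s

By discrete convolution, Q_j = Σ (P_i / 10 mm) · U_{j−i}.
At t = 4 h (j=2): Q = (17.1/10)·1.6 + (16.2/10)·0.7 = 3.87 m³/s.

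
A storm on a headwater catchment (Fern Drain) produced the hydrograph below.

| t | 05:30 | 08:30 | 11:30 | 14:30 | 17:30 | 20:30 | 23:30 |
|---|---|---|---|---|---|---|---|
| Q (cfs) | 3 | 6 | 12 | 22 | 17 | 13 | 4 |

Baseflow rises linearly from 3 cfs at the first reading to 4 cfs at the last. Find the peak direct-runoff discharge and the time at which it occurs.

Q_p = 18.50 cfs at t = 14:30

Subtracting baseflow gives direct-runoff ordinates: 0.00, 2.83, 8.67, 18.50, 13.33, 9.17, 0.00 cfs.
The maximum is 18.50 cfs, occurring at the reading for t = 14:30.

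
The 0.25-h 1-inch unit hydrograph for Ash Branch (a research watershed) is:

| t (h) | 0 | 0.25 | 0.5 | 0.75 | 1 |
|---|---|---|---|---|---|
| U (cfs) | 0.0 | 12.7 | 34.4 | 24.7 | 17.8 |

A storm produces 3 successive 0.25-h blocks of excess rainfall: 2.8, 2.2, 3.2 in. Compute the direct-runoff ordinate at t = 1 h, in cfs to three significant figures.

By discrete convolution, Q_j = Σ (P_i / 1 in) · U_{j−i}.
At t = 1 h (j=4): Q = (2.8/1)·17.8 + (2.2/1)·24.7 + (3.2/1)·34.4 = 214 cfs.

Q ≈ 214 cfs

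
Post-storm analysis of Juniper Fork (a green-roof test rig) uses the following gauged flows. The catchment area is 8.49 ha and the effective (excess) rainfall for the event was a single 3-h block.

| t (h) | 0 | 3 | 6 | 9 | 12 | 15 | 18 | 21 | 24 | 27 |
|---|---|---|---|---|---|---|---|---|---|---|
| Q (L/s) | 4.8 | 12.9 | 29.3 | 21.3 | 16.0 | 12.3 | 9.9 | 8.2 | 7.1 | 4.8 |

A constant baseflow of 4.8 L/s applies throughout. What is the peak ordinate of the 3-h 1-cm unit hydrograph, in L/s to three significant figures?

U_p ≈ 24.5 L/s

Direct runoff: 0.0, 8.1, 24.5, 16.5, 11.2, 7.5, 5.1, 3.4, 2.3, 0.0 L/s; ΣQ_DR = 78.60 L/s, peak = 24.5 L/s.
Runoff depth d = ΣQ_DR·Δt / A = 78.60 × 10800 / (8.49 ha) = 9.999 mm.
The 1-cm UH is the DRH scaled by (10 mm)/d, so U_p = 24.5 × 10/9.999 = 24.5 L/s.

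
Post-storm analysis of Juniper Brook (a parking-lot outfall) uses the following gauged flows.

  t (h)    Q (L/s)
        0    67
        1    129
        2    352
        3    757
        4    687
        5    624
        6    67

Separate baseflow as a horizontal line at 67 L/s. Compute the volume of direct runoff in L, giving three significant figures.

Direct-runoff ordinates (Q − Q_b): 0.0, 62.0, 285.0, 690.0, 620.0, 557.0, 0.0 L/s.
ΣQ_DR = 2214 L/s.
With Δt = 1 h = 3600 s, V = ΣQ_DR · Δt = 2214 × 3600 = 7.97 × 10^6 L.

V ≈ 7.97 × 10^6 L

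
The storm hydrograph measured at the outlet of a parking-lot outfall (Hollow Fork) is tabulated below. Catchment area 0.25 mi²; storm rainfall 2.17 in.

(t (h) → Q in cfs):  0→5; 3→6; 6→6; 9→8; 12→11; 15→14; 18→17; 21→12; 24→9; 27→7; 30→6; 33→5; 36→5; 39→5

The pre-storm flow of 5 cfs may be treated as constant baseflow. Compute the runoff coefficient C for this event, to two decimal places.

C ≈ 0.39

ΣQ_DR = 46.00 cfs; V = ΣQ_DR·Δt = 4.968 × 10^5 ft³.
Runoff depth d = V / A = 0.8554 in.
C = d / P = 0.8554 / 2.17 = 0.39.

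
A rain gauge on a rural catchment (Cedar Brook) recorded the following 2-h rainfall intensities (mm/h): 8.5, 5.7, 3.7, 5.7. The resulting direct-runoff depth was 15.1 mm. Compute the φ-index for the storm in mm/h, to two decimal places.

Only the 3 blocks with intensity above φ contribute runoff: 8.5, 5.7, 5.7 mm/h.
Σ(I−φ)·Δt = d  ⇒  (8.5+5.7+5.7 − 3φ)·2 = 15.1
φ = (19.90 − 15.1/2) / 3 = 4.12 mm/h.

φ ≈ 4.12 mm/h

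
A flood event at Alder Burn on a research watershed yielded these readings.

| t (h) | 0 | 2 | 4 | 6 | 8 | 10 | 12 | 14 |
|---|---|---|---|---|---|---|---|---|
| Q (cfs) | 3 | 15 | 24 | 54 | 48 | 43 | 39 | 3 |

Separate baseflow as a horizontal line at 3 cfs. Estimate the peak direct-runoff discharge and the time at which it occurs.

Q_p = 51.0 cfs at t = 6 h

Subtracting baseflow gives direct-runoff ordinates: 0.0, 12.0, 21.0, 51.0, 45.0, 40.0, 36.0, 0.0 cfs.
The maximum is 51.0 cfs, occurring at the reading for t = 6 h.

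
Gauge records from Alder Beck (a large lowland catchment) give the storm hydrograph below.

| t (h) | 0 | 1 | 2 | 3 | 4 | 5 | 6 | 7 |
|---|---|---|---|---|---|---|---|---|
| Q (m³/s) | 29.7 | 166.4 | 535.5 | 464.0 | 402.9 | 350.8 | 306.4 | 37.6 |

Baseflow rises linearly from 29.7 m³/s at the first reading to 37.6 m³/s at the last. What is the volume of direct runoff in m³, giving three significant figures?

V ≈ 7.29 × 10^6 m³

Direct-runoff ordinates (Q − Q_b): 0.00, 135.57, 503.54, 430.91, 368.69, 315.46, 269.93, 0.00 m³/s.
ΣQ_DR = 2024 m³/s.
With Δt = 1 h = 3600 s, V = ΣQ_DR · Δt = 2024 × 3600 = 7.29 × 10^6 m³.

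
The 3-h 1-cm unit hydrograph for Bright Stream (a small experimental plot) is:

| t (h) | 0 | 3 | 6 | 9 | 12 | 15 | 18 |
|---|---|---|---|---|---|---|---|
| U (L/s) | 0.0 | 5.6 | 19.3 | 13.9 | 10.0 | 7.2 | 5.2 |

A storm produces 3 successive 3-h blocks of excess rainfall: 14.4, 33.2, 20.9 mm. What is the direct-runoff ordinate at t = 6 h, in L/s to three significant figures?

By discrete convolution, Q_j = Σ (P_i / 10 mm) · U_{j−i}.
At t = 6 h (j=2): Q = (14.4/10)·19.3 + (33.2/10)·5.6 + (20.9/10)·0.0 = 46.4 L/s.

Q ≈ 46.4 L/s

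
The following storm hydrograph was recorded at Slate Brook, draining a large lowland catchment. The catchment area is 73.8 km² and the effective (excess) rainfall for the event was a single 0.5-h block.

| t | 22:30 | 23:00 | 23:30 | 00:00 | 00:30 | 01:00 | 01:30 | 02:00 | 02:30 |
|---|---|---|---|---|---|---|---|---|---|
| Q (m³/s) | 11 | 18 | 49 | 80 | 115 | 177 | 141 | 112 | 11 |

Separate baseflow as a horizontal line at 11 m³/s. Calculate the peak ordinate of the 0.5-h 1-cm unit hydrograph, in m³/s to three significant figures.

Direct runoff: 0.0, 7.0, 38.0, 69.0, 104.0, 166.0, 130.0, 101.0, 0.0 m³/s; ΣQ_DR = 615.0 m³/s, peak = 166.0 m³/s.
Runoff depth d = ΣQ_DR·Δt / A = 615.0 × 1800 / (73.8 km²) = 15.00 mm.
The 1-cm UH is the DRH scaled by (10 mm)/d, so U_p = 166.0 × 10/15.00 = 111 m³/s.

U_p ≈ 111 m³/s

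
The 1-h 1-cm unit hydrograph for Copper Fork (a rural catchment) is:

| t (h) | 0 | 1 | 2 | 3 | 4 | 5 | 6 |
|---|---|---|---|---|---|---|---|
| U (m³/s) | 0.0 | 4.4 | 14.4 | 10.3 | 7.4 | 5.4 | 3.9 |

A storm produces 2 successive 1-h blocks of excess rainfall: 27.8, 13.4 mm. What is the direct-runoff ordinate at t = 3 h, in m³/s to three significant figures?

Q ≈ 47.9 m³/s

By discrete convolution, Q_j = Σ (P_i / 10 mm) · U_{j−i}.
At t = 3 h (j=3): Q = (27.8/10)·10.3 + (13.4/10)·14.4 = 47.9 m³/s.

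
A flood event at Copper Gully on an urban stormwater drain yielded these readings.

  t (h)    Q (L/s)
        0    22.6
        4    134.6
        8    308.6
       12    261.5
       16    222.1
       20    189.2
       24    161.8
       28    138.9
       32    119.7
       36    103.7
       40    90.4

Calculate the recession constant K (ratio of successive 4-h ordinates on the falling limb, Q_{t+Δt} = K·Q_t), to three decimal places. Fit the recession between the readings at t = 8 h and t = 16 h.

K ≈ 0.848

Using the recession-limb readings at t = 8 h and t = 16 h: Q falls from 308.6 to 222.1 L/s over 2 intervals.
K = (Q₂/Q₁)^(1/2) = (222.1/308.6)^(1/2) = 0.848.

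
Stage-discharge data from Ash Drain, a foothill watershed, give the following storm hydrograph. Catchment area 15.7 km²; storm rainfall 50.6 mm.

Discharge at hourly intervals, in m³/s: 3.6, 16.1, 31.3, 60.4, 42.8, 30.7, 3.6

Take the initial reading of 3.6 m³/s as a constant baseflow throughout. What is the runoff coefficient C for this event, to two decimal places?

C ≈ 0.74

ΣQ_DR = 163.3 m³/s; V = ΣQ_DR·Δt = 5.879 × 10^5 m³.
Runoff depth d = V / A = 37.44 mm.
C = d / P = 37.44 / 50.6 = 0.74.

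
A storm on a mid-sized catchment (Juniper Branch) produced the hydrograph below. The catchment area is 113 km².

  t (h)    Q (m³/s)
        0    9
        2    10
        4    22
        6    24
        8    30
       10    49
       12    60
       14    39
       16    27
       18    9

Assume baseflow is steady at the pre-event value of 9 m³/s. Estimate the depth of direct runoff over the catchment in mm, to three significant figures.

d ≈ 12.0 mm

Direct runoff: 0.0, 1.0, 13.0, 15.0, 21.0, 40.0, 51.0, 30.0, 18.0, 0.0 m³/s; ΣQ_DR = 189.0 m³/s.
V = ΣQ_DR · Δt = 189.0 × 7200 s = 1.361 × 10^6 m³.
Over A = 113 km², depth = V / A = 12.0 mm.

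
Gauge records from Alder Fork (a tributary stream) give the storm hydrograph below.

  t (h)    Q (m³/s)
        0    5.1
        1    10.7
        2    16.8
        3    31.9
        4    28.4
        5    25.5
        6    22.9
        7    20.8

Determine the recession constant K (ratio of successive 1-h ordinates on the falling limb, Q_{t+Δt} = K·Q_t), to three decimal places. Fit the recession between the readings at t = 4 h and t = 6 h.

K ≈ 0.898

Using the recession-limb readings at t = 4 h and t = 6 h: Q falls from 28.4 to 22.9 m³/s over 2 intervals.
K = (Q₂/Q₁)^(1/2) = (22.9/28.4)^(1/2) = 0.898.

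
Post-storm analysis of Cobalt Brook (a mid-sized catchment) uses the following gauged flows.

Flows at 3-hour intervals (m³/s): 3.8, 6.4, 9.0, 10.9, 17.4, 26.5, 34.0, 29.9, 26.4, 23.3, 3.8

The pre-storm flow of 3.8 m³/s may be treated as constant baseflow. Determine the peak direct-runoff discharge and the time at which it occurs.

Subtracting baseflow gives direct-runoff ordinates: 0.0, 2.6, 5.2, 7.1, 13.6, 22.7, 30.2, 26.1, 22.6, 19.5, 0.0 m³/s.
The maximum is 30.2 m³/s, occurring at the reading for t = 18 h.

Q_p = 30.2 m³/s at t = 18 h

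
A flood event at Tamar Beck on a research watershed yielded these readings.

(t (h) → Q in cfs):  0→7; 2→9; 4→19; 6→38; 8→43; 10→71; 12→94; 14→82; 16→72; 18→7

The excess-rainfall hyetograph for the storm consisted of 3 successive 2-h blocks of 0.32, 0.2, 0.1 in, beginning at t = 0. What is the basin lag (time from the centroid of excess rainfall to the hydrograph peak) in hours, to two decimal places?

t_L ≈ 9.71 h

Centroid of excess rainfall: t_c = Σ P_i·t̄_i / ΣP_i = 2.2903 h (block centres at 1, 3, 5 h).
Hydrograph peak occurs at t = 12 h, so basin lag t_L = 12 − 2.2903 = 9.71 h.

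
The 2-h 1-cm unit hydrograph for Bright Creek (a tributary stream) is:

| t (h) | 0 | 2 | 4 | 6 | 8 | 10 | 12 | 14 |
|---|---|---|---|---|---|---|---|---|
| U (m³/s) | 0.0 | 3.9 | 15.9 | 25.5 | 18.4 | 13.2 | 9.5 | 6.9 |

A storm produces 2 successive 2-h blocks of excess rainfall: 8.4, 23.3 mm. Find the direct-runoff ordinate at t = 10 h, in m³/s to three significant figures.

Q ≈ 54.0 m³/s

By discrete convolution, Q_j = Σ (P_i / 10 mm) · U_{j−i}.
At t = 10 h (j=5): Q = (8.4/10)·13.2 + (23.3/10)·18.4 = 54.0 m³/s.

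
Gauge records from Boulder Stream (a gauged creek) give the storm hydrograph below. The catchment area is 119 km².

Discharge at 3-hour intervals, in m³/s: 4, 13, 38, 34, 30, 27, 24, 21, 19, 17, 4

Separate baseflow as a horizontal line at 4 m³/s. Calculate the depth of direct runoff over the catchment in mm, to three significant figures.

Direct runoff: 0.0, 9.0, 34.0, 30.0, 26.0, 23.0, 20.0, 17.0, 15.0, 13.0, 0.0 m³/s; ΣQ_DR = 187.0 m³/s.
V = ΣQ_DR · Δt = 187.0 × 10800 s = 2.020 × 10^6 m³.
Over A = 119 km², depth = V / A = 17.0 mm.

d ≈ 17.0 mm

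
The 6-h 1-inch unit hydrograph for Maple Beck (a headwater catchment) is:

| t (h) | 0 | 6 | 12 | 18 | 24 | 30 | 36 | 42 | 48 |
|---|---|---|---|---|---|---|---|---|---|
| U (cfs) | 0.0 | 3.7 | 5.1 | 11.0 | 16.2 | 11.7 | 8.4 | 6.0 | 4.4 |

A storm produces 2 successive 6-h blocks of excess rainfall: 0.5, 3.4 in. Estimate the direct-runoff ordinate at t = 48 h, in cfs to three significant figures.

By discrete convolution, Q_j = Σ (P_i / 1 in) · U_{j−i}.
At t = 48 h (j=8): Q = (0.5/1)·4.4 + (3.4/1)·6.0 = 22.6 cfs.

Q ≈ 22.6 cfs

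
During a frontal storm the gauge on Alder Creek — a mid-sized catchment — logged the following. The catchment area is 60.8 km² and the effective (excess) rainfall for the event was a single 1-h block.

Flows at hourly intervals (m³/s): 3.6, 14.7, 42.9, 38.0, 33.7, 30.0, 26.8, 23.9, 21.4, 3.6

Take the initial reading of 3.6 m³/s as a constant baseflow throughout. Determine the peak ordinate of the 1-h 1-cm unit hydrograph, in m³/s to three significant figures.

Direct runoff: 0.0, 11.1, 39.3, 34.4, 30.1, 26.4, 23.2, 20.3, 17.8, 0.0 m³/s; ΣQ_DR = 202.6 m³/s, peak = 39.3 m³/s.
Runoff depth d = ΣQ_DR·Δt / A = 202.6 × 3600 / (60.8 km²) = 12.00 mm.
The 1-cm UH is the DRH scaled by (10 mm)/d, so U_p = 39.3 × 10/12.00 = 32.8 m³/s.

U_p ≈ 32.8 m³/s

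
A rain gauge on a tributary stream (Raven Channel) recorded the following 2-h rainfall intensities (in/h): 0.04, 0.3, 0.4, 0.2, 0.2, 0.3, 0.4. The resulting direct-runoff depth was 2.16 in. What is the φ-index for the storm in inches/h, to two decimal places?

Only the 6 blocks with intensity above φ contribute runoff: 0.3, 0.4, 0.2, 0.2, 0.3, 0.4 in/h.
Σ(I−φ)·Δt = d  ⇒  (0.3+0.4+0.2+0.2+0.3+0.4 − 6φ)·2 = 2.16
φ = (1.800 − 2.16/2) / 6 = 0.12 in/h.

φ ≈ 0.12 in/h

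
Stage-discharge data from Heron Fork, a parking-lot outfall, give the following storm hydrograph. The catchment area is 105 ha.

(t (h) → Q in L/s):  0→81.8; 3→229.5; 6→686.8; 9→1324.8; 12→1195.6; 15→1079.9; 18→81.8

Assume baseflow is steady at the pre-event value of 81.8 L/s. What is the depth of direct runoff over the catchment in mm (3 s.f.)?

Direct runoff: 0.0, 147.7, 605.0, 1243.0, 1113.8, 998.1, 0.0 L/s; ΣQ_DR = 4108 L/s.
V = ΣQ_DR · Δt = 4108 × 10800 s = 4.436 × 10^7 L.
Over A = 105 ha, depth = V / A = 42.2 mm.

d ≈ 42.2 mm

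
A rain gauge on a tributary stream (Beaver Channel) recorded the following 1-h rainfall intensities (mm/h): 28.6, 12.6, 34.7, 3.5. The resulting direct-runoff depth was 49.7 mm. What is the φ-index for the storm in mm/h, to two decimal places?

Only the 3 blocks with intensity above φ contribute runoff: 28.6, 12.6, 34.7 mm/h.
Σ(I−φ)·Δt = d  ⇒  (28.6+12.6+34.7 − 3φ)·1 = 49.7
φ = (75.90 − 49.7/1) / 3 = 8.73 mm/h.

φ ≈ 8.73 mm/h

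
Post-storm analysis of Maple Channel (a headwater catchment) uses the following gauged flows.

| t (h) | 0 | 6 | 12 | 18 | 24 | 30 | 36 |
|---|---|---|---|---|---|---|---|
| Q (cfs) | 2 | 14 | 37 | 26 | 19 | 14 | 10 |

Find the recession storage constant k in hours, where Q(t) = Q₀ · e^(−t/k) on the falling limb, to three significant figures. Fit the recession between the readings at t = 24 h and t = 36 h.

On the falling limb, Q drops from 19 to 10 cfs between t = 24 h and t = 36 h (Δt = 12 h).
k = −Δt / ln(Q₂/Q₁) = −12 / ln(10/19) = 18.7 h.

k ≈ 18.7 h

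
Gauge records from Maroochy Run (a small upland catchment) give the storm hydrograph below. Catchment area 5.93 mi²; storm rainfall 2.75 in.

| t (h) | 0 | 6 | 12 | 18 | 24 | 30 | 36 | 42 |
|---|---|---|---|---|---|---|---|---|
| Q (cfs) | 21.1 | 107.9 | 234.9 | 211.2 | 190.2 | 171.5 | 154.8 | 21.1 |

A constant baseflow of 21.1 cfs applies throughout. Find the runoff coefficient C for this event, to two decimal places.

C ≈ 0.54

ΣQ_DR = 943.9 cfs; V = ΣQ_DR·Δt = 2.039 × 10^7 ft³.
Runoff depth d = V / A = 1.480 in.
C = d / P = 1.480 / 2.75 = 0.54.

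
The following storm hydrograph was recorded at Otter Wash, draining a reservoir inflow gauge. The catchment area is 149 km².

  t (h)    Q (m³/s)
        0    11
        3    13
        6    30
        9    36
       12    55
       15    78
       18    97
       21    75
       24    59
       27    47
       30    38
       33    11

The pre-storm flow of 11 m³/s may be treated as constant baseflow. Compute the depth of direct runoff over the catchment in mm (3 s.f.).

Direct runoff: 0.0, 2.0, 19.0, 25.0, 44.0, 67.0, 86.0, 64.0, 48.0, 36.0, 27.0, 0.0 m³/s; ΣQ_DR = 418.0 m³/s.
V = ΣQ_DR · Δt = 418.0 × 10800 s = 4.514 × 10^6 m³.
Over A = 149 km², depth = V / A = 30.3 mm.

d ≈ 30.3 mm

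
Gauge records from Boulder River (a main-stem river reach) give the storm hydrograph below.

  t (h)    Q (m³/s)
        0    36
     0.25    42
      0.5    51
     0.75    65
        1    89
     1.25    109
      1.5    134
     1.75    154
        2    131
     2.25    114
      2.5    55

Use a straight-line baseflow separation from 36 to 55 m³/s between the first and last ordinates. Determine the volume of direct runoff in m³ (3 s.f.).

V ≈ 4.32 × 10^5 m³

Direct-runoff ordinates (Q − Q_b): 0.00, 4.10, 11.20, 23.30, 45.40, 63.50, 86.60, 104.70, 79.80, 60.90, 0.00 m³/s.
ΣQ_DR = 479.5 m³/s.
With Δt = 0.25 h = 900 s, V = ΣQ_DR · Δt = 479.5 × 900 = 4.32 × 10^5 m³.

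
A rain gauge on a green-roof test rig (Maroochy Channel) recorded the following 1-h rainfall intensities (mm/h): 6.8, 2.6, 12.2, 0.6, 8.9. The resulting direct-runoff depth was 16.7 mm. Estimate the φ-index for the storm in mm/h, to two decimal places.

φ ≈ 3.73 mm/h

Only the 3 blocks with intensity above φ contribute runoff: 6.8, 12.2, 8.9 mm/h.
Σ(I−φ)·Δt = d  ⇒  (6.8+12.2+8.9 − 3φ)·1 = 16.7
φ = (27.90 − 16.7/1) / 3 = 3.73 mm/h.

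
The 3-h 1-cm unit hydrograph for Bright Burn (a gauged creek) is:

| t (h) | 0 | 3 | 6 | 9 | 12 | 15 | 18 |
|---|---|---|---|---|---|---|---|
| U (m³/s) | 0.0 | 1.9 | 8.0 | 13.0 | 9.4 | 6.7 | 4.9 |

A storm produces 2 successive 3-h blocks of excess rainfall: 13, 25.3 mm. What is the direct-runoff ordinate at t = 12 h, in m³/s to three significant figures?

By discrete convolution, Q_j = Σ (P_i / 10 mm) · U_{j−i}.
At t = 12 h (j=4): Q = (13/10)·9.4 + (25.3/10)·13.0 = 45.1 m³/s.

Q ≈ 45.1 m³/s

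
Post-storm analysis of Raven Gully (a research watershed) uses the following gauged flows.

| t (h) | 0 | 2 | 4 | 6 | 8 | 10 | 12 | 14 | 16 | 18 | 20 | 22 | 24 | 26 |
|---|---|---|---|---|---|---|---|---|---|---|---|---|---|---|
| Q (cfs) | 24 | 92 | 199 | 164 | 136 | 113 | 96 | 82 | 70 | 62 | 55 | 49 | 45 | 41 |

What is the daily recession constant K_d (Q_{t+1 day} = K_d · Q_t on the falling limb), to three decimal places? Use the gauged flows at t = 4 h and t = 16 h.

Between t = 4 h and t = 16 h the flow falls from 199 to 70 cfs over 6×2 h = 12 h.
Per-interval ratio K = (70/199)^(1/6) = 0.8402; K_d = K^(24/2) = 0.124.

K_d ≈ 0.124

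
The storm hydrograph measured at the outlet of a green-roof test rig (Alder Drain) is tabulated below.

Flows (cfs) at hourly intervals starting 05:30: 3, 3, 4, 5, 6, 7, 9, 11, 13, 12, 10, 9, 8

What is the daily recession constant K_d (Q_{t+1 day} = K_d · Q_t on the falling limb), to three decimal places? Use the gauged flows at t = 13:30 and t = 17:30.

K_d ≈ 0.054

Between t = 13:30 and t = 17:30 the flow falls from 13 to 8 cfs over 4×1 h = 4 h.
Per-interval ratio K = (8/13)^(1/4) = 0.8857; K_d = K^(24/1) = 0.054.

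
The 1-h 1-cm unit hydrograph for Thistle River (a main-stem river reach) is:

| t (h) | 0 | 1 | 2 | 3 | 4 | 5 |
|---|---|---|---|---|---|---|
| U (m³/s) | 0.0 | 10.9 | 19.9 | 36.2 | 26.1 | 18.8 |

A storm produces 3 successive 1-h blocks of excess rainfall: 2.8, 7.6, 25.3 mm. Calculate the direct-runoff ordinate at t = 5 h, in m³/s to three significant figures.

By discrete convolution, Q_j = Σ (P_i / 10 mm) · U_{j−i}.
At t = 5 h (j=5): Q = (2.8/10)·18.8 + (7.6/10)·26.1 + (25.3/10)·36.2 = 117 m³/s.

Q ≈ 117 m³/s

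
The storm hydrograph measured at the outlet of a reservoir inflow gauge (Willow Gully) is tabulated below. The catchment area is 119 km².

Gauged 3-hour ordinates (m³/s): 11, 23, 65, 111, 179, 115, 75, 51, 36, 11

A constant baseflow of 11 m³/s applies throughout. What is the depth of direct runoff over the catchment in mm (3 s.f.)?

d ≈ 51.5 mm

Direct runoff: 0.0, 12.0, 54.0, 100.0, 168.0, 104.0, 64.0, 40.0, 25.0, 0.0 m³/s; ΣQ_DR = 567.0 m³/s.
V = ΣQ_DR · Δt = 567.0 × 10800 s = 6.124 × 10^6 m³.
Over A = 119 km², depth = V / A = 51.5 mm.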